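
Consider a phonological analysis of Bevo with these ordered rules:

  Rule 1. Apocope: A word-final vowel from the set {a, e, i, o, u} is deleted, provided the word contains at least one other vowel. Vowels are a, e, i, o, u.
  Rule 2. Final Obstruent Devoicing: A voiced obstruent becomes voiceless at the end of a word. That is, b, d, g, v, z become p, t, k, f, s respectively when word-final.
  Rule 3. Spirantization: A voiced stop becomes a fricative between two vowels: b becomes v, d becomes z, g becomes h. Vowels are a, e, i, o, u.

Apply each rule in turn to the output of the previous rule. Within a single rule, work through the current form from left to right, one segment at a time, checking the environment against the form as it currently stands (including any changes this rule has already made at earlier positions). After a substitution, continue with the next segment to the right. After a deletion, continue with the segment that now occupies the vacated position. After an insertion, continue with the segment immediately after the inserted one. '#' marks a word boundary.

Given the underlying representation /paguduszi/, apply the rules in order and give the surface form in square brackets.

Rule 1 Apocope: [paguduszi] → [pagudusz]
Rule 2 Final Obstruent Devoicing: [pagudusz] → [paguduss]
Rule 3 Spirantization: [paguduss] → [pahuzuss]

[pahuzuss]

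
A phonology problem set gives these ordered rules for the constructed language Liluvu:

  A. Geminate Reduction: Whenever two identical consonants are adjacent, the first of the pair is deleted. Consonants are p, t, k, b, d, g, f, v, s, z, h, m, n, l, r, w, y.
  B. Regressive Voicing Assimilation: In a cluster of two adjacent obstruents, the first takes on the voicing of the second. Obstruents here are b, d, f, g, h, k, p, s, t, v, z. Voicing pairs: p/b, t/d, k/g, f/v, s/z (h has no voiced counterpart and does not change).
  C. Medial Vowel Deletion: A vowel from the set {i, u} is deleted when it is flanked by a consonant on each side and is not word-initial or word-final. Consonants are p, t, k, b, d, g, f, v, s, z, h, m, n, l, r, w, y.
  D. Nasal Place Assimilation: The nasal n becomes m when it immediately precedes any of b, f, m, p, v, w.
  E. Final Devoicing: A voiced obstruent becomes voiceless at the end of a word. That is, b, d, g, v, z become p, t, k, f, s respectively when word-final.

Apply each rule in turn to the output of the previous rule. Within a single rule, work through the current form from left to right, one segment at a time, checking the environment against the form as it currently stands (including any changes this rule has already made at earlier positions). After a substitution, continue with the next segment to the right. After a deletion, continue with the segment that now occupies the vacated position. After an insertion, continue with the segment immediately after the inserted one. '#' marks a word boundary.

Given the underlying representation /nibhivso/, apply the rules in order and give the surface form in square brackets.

[mphfso]

A Geminate Reduction: no change — [nibhivso]
B Regressive Voicing Assimilation: [nibhivso] → [niphifso]
C Medial Vowel Deletion: [niphifso] → [nphfso]
D Nasal Place Assimilation: [nphfso] → [mphfso]
E Final Devoicing: no change — [mphfso]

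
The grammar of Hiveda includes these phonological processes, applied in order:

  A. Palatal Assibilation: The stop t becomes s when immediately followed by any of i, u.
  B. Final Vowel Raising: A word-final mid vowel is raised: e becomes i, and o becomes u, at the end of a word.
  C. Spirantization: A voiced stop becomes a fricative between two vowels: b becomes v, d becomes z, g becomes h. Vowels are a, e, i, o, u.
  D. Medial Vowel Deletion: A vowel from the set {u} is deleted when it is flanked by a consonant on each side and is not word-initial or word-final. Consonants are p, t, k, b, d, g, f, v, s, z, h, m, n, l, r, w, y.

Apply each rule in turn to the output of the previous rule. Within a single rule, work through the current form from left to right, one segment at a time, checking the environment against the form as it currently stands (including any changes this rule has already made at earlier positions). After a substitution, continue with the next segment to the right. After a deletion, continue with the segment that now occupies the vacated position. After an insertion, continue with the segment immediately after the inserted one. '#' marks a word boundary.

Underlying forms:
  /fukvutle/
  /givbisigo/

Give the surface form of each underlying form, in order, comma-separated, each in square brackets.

/fukvutle/:
  A Palatal Assibilation: no change — [fukvutle]
  B Final Vowel Raising: [fukvutle] → [fukvutli]
  C Spirantization: no change — [fukvutli]
  D Medial Vowel Deletion: [fukvutli] → [fkvtli]
/givbisigo/:
  A Palatal Assibilation: no change — [givbisigo]
  B Final Vowel Raising: [givbisigo] → [givbisigu]
  C Spirantization: [givbisigu] → [givbisihu]
  D Medial Vowel Deletion: no change — [givbisihu]

[fkvtli], [givbisihu]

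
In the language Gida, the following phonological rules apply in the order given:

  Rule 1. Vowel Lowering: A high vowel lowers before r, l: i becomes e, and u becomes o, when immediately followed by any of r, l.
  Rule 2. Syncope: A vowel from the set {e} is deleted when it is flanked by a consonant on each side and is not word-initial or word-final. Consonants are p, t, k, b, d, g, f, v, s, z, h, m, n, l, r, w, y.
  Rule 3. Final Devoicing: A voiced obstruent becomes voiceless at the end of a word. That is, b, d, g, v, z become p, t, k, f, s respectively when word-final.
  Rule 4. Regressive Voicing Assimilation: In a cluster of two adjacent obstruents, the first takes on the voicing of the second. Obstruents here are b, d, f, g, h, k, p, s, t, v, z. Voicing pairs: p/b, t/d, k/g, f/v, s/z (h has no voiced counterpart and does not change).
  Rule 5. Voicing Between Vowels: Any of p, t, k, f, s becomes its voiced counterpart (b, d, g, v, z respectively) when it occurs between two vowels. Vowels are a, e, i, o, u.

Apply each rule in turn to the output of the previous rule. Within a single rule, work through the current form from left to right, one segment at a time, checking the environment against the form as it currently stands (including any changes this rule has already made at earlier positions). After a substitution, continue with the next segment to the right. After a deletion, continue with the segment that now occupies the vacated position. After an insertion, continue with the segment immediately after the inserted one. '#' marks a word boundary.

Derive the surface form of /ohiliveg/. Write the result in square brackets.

[ohlifk]

Rule 1 Vowel Lowering: [ohiliveg] → [oheliveg]
Rule 2 Syncope: [oheliveg] → [ohlivg]
Rule 3 Final Devoicing: [ohlivg] → [ohlivk]
Rule 4 Regressive Voicing Assimilation: [ohlivk] → [ohlifk]
Rule 5 Voicing Between Vowels: no change — [ohlifk]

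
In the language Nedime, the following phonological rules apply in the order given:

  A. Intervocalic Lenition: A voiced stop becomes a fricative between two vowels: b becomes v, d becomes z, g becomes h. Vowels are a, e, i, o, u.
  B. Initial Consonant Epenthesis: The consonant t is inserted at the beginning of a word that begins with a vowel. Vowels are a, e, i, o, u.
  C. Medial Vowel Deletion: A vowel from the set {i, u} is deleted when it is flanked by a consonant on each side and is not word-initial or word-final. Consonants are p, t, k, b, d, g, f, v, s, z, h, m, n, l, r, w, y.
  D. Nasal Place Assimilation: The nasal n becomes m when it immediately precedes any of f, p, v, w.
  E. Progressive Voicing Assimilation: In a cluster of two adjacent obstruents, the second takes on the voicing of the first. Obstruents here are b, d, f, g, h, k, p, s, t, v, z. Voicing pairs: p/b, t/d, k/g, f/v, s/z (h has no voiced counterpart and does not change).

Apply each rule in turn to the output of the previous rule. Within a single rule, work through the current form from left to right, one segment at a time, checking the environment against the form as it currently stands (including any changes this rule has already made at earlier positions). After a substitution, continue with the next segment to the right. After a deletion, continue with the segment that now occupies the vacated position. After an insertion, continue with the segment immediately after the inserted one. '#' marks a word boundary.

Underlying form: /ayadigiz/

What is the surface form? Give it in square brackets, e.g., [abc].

A Intervocalic Lenition: [ayadigiz] → [ayazihiz]
B Initial Consonant Epenthesis: [ayazihiz] → [tayazihiz]
C Medial Vowel Deletion: [tayazihiz] → [tayazhz]
D Nasal Place Assimilation: no change — [tayazhz]
E Progressive Voicing Assimilation: [tayazhz] → [tayazhs]

[tayazhs]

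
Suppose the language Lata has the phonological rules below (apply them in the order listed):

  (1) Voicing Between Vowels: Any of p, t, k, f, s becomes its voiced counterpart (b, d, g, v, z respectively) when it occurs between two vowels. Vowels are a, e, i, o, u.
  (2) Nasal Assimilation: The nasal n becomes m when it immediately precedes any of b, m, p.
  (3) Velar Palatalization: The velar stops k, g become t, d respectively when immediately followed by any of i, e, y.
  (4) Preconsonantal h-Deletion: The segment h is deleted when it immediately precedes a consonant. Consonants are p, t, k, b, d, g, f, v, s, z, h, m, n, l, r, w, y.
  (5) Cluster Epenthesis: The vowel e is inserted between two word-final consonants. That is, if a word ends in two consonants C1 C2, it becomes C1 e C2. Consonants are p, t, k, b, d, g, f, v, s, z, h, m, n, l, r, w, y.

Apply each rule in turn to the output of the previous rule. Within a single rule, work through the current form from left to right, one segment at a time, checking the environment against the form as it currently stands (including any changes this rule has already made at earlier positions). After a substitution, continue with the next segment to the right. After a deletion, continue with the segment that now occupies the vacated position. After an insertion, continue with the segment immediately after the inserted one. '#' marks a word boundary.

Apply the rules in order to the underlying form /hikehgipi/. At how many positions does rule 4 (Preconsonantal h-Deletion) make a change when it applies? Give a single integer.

(1) Voicing Between Vowels: [hikehgipi] → [higehgibi]
(2) Nasal Assimilation: no change — [higehgibi]
(3) Velar Palatalization: [higehgibi] → [hidehdibi]
(4) Preconsonantal h-Deletion: [hidehdibi] → [hidedibi]
(5) Cluster Epenthesis: no change — [hidedibi]
Rule 4 changed 1 position(s).

1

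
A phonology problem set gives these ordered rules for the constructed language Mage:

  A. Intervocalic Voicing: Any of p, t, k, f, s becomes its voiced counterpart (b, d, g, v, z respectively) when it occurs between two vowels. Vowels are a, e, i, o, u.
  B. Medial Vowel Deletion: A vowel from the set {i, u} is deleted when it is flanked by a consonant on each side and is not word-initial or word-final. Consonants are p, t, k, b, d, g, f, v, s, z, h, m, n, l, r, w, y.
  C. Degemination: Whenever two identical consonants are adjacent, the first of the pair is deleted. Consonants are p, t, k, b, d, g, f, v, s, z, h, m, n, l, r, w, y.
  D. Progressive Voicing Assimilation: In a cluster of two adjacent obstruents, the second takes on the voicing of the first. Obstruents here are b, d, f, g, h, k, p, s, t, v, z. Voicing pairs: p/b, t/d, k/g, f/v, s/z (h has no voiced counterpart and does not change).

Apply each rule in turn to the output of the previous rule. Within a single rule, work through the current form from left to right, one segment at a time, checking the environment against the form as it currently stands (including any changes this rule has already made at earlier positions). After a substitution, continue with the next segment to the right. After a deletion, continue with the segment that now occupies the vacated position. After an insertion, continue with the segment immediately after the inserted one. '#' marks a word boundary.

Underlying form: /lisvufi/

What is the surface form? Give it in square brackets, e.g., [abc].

[lsfi]

A Intervocalic Voicing: [lisvufi] → [lisvuvi]
B Medial Vowel Deletion: [lisvuvi] → [lsvvi]
C Degemination: [lsvvi] → [lsvi]
D Progressive Voicing Assimilation: [lsvi] → [lsfi]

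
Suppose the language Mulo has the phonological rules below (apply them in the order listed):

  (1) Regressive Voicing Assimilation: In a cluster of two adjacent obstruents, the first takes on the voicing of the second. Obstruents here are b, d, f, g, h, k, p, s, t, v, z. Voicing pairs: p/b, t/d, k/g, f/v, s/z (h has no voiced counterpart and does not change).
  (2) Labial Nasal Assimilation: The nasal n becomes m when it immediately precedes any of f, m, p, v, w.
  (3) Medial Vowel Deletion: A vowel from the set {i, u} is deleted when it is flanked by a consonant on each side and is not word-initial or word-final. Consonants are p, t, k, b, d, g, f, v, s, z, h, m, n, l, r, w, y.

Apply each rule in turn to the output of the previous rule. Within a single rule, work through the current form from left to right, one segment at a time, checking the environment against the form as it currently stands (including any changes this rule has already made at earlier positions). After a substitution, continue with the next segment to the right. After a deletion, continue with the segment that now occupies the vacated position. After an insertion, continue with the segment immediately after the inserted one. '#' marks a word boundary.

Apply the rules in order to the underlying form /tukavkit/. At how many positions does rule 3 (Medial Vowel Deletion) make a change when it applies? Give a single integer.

(1) Regressive Voicing Assimilation: [tukavkit] → [tukafkit]
(2) Labial Nasal Assimilation: no change — [tukafkit]
(3) Medial Vowel Deletion: [tukafkit] → [tkafkt]
Rule 3 changed 2 position(s).

2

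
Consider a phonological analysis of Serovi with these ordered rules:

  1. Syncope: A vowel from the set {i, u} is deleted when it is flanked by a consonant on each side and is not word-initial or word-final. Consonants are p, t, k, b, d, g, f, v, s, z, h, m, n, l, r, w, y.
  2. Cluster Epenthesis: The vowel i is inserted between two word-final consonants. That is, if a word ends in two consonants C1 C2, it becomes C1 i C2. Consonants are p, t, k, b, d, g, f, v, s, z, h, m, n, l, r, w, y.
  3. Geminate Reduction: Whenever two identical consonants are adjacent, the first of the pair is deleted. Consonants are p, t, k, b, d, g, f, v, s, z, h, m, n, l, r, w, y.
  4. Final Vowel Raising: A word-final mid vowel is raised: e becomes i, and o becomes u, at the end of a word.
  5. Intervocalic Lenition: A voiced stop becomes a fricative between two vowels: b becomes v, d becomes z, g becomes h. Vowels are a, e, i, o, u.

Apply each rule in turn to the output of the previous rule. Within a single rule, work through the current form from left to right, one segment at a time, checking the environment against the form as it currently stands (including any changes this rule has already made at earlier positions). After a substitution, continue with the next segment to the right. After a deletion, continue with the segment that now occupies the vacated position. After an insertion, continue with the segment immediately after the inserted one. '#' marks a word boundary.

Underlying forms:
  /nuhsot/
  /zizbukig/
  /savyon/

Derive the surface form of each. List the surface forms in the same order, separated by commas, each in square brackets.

[nhsot], [zbkig], [savyon]

/nuhsot/:
  1 Syncope: [nuhsot] → [nhsot]
  2 Cluster Epenthesis: no change — [nhsot]
  3 Geminate Reduction: no change — [nhsot]
  4 Final Vowel Raising: no change — [nhsot]
  5 Intervocalic Lenition: no change — [nhsot]
/zizbukig/:
  1 Syncope: [zizbukig] → [zzbkg]
  2 Cluster Epenthesis: [zzbkg] → [zzbkig]
  3 Geminate Reduction: [zzbkig] → [zbkig]
  4 Final Vowel Raising: no change — [zbkig]
  5 Intervocalic Lenition: no change — [zbkig]
/savyon/:
  1 Syncope: no change — [savyon]
  2 Cluster Epenthesis: no change — [savyon]
  3 Geminate Reduction: no change — [savyon]
  4 Final Vowel Raising: no change — [savyon]
  5 Intervocalic Lenition: no change — [savyon]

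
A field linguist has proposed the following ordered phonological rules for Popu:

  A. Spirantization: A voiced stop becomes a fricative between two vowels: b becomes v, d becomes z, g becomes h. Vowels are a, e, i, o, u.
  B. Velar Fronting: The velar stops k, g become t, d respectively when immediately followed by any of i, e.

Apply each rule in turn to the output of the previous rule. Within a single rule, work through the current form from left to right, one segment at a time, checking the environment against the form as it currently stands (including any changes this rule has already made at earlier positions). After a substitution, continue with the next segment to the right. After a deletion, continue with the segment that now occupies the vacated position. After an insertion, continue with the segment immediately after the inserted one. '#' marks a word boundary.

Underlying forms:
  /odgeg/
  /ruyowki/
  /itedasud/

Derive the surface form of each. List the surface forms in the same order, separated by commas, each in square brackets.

[oddeg], [ruyowti], [itezasud]

/odgeg/:
  A Spirantization: no change — [odgeg]
  B Velar Fronting: [odgeg] → [oddeg]
/ruyowki/:
  A Spirantization: no change — [ruyowki]
  B Velar Fronting: [ruyowki] → [ruyowti]
/itedasud/:
  A Spirantization: [itedasud] → [itezasud]
  B Velar Fronting: no change — [itezasud]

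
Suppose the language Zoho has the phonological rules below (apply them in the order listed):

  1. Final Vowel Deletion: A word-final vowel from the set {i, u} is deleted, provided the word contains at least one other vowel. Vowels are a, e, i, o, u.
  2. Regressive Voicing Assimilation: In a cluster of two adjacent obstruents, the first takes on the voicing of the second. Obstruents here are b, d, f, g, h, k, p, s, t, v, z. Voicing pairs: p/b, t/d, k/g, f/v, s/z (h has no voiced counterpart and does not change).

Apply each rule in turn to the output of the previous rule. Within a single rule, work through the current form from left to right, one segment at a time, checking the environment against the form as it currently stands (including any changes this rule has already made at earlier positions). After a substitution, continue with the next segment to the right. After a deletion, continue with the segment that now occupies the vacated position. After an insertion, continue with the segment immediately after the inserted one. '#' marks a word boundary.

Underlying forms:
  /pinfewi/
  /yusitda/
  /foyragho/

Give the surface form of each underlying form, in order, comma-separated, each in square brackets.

[pinfew], [yusidda], [foyrakho]

/pinfewi/:
  1 Final Vowel Deletion: [pinfewi] → [pinfew]
  2 Regressive Voicing Assimilation: no change — [pinfew]
/yusitda/:
  1 Final Vowel Deletion: no change — [yusitda]
  2 Regressive Voicing Assimilation: [yusitda] → [yusidda]
/foyragho/:
  1 Final Vowel Deletion: no change — [foyragho]
  2 Regressive Voicing Assimilation: [foyragho] → [foyrakho]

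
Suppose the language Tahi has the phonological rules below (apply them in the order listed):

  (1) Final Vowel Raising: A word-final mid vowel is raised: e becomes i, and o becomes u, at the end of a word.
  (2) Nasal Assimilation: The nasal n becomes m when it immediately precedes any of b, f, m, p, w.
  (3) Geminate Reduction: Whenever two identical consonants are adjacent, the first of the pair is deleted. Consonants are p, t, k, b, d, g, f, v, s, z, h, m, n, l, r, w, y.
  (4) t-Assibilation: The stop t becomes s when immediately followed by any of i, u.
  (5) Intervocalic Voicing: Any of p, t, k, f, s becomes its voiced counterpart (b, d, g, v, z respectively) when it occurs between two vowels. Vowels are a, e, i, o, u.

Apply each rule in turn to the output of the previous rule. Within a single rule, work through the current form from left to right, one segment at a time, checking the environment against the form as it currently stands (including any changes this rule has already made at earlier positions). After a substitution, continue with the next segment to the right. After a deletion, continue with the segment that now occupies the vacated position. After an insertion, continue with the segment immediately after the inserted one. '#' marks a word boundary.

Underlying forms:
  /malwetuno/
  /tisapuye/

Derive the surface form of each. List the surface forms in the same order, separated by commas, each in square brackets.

/malwetuno/:
  (1) Final Vowel Raising: [malwetuno] → [malwetunu]
  (2) Nasal Assimilation: no change — [malwetunu]
  (3) Geminate Reduction: no change — [malwetunu]
  (4) t-Assibilation: [malwetunu] → [malwesunu]
  (5) Intervocalic Voicing: [malwesunu] → [malwezunu]
/tisapuye/:
  (1) Final Vowel Raising: [tisapuye] → [tisapuyi]
  (2) Nasal Assimilation: no change — [tisapuyi]
  (3) Geminate Reduction: no change — [tisapuyi]
  (4) t-Assibilation: [tisapuyi] → [sisapuyi]
  (5) Intervocalic Voicing: [sisapuyi] → [sizabuyi]

[malwezunu], [sizabuyi]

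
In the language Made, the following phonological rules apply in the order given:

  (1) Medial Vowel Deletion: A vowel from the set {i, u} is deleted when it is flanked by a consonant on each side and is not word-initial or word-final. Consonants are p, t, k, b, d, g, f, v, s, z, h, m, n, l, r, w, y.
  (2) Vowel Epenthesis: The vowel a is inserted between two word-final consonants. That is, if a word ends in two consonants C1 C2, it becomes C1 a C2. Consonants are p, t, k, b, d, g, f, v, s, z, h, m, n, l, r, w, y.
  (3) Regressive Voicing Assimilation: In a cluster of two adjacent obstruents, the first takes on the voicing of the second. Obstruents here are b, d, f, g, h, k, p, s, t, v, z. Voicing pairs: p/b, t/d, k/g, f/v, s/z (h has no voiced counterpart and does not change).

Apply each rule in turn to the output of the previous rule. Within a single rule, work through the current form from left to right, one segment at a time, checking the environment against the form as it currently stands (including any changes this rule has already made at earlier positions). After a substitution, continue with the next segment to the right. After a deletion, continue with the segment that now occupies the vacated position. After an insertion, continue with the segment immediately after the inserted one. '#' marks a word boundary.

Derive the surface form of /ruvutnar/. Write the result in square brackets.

(1) Medial Vowel Deletion: [ruvutnar] → [rvtnar]
(2) Vowel Epenthesis: no change — [rvtnar]
(3) Regressive Voicing Assimilation: [rvtnar] → [rftnar]

[rftnar]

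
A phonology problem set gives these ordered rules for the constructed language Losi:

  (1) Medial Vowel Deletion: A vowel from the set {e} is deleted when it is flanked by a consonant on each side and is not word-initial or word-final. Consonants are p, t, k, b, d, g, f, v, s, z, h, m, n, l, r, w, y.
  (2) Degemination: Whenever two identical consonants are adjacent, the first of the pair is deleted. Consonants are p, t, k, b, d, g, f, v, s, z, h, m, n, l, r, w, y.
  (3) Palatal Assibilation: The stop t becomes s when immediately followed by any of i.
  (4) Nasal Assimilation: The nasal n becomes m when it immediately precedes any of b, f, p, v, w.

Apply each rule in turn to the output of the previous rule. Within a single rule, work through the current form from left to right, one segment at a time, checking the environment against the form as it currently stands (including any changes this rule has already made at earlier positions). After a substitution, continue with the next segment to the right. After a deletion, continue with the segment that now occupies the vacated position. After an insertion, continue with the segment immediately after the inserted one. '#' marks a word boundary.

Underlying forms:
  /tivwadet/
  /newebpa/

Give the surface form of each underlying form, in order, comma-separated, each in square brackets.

/tivwadet/:
  (1) Medial Vowel Deletion: [tivwadet] → [tivwadt]
  (2) Degemination: no change — [tivwadt]
  (3) Palatal Assibilation: [tivwadt] → [sivwadt]
  (4) Nasal Assimilation: no change — [sivwadt]
/newebpa/:
  (1) Medial Vowel Deletion: [newebpa] → [nwbpa]
  (2) Degemination: no change — [nwbpa]
  (3) Palatal Assibilation: no change — [nwbpa]
  (4) Nasal Assimilation: [nwbpa] → [mwbpa]

[sivwadt], [mwbpa]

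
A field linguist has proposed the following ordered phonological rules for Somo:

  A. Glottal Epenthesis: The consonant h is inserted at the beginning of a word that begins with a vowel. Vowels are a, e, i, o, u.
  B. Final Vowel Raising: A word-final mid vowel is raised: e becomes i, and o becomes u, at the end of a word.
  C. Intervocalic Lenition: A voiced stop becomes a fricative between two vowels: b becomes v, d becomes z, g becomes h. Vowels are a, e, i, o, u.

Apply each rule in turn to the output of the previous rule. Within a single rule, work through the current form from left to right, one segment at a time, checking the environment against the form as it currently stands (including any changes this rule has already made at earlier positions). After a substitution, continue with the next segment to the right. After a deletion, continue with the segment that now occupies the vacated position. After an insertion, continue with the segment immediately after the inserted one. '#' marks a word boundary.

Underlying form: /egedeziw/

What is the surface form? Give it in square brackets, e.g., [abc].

[hehezeziw]

A Glottal Epenthesis: [egedeziw] → [hegedeziw]
B Final Vowel Raising: no change — [hegedeziw]
C Intervocalic Lenition: [hegedeziw] → [hehezeziw]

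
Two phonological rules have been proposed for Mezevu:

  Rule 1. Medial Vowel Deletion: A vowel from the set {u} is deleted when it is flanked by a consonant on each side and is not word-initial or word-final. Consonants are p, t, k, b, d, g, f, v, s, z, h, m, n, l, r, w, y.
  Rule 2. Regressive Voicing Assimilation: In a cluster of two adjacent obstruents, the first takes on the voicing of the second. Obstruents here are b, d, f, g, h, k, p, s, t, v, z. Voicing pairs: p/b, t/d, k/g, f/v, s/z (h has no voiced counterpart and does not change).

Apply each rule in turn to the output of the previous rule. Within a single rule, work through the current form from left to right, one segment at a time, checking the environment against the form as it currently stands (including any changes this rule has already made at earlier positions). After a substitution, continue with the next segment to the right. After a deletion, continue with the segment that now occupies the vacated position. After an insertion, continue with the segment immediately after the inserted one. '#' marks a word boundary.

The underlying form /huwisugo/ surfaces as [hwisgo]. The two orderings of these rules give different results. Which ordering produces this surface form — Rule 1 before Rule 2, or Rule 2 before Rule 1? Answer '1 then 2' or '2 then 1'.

Order 1 then 2:
  1 Medial Vowel Deletion: [huwisugo] → [hwisgo]
  2 Regressive Voicing Assimilation: [hwisgo] → [hwizgo]
  result: [hwizgo]
Order 2 then 1:
  2 Regressive Voicing Assimilation: no change — [huwisugo]
  1 Medial Vowel Deletion: [huwisugo] → [hwisgo]
  result: [hwisgo]

2 then 1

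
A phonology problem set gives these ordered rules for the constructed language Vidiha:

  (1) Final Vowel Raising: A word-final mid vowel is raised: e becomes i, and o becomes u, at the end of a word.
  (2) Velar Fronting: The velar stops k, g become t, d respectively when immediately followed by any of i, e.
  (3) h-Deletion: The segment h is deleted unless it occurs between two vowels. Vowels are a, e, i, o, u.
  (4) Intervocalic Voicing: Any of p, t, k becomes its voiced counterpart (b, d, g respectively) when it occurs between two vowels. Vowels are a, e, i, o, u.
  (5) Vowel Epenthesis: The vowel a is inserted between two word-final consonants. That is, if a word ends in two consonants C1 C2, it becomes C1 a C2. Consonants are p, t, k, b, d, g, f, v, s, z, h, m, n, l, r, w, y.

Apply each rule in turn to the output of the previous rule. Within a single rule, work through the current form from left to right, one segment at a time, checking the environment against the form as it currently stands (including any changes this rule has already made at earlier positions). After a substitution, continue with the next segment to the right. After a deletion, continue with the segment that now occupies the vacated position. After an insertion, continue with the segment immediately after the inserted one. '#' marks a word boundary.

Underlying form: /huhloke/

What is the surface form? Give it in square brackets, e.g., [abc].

(1) Final Vowel Raising: [huhloke] → [huhloki]
(2) Velar Fronting: [huhloki] → [huhloti]
(3) h-Deletion: [huhloti] → [uloti]
(4) Intervocalic Voicing: [uloti] → [ulodi]
(5) Vowel Epenthesis: no change — [ulodi]

[ulodi]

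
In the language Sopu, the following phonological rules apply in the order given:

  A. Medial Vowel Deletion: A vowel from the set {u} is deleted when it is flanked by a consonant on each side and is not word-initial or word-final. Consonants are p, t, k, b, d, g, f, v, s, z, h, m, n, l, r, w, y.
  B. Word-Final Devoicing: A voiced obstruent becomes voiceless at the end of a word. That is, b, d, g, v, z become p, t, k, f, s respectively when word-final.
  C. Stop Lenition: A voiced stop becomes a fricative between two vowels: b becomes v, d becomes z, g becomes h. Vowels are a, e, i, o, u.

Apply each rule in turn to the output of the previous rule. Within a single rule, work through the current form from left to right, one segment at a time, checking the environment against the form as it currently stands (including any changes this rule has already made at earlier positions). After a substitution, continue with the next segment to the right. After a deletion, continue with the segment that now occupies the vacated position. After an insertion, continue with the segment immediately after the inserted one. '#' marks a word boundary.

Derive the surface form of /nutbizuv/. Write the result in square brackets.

A Medial Vowel Deletion: [nutbizuv] → [ntbizv]
B Word-Final Devoicing: [ntbizv] → [ntbizf]
C Stop Lenition: no change — [ntbizf]

[ntbizf]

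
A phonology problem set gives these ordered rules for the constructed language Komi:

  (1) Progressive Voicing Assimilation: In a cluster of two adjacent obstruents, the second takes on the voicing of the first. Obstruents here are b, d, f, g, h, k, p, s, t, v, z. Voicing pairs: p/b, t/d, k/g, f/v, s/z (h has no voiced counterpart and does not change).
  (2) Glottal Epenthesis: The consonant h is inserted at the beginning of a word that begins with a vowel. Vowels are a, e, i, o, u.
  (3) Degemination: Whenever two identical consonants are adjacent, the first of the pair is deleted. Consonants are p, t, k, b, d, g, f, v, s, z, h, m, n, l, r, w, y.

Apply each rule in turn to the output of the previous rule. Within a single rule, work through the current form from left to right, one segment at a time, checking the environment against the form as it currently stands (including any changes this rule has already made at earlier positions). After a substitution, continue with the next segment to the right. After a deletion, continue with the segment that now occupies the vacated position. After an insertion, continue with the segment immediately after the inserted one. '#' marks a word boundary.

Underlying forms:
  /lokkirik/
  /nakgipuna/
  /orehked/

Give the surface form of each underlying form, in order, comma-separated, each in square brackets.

[lokirik], [nakipuna], [horehked]

/lokkirik/:
  (1) Progressive Voicing Assimilation: no change — [lokkirik]
  (2) Glottal Epenthesis: no change — [lokkirik]
  (3) Degemination: [lokkirik] → [lokirik]
/nakgipuna/:
  (1) Progressive Voicing Assimilation: [nakgipuna] → [nakkipuna]
  (2) Glottal Epenthesis: no change — [nakkipuna]
  (3) Degemination: [nakkipuna] → [nakipuna]
/orehked/:
  (1) Progressive Voicing Assimilation: no change — [orehked]
  (2) Glottal Epenthesis: [orehked] → [horehked]
  (3) Degemination: no change — [horehked]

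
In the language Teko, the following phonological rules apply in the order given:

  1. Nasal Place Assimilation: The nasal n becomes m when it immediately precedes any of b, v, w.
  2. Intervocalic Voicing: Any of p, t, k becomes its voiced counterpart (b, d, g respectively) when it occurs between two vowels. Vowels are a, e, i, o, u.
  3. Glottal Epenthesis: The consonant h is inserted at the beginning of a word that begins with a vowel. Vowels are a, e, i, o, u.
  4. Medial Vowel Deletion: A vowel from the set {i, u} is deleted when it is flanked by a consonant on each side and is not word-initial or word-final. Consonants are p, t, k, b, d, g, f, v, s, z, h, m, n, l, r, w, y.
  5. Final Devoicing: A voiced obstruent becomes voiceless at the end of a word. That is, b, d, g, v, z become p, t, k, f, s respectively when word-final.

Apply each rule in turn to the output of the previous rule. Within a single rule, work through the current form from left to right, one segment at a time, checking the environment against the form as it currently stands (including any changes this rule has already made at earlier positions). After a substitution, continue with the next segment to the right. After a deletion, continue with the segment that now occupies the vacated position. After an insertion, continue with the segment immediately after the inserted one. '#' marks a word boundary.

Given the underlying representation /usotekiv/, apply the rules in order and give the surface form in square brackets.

[hsodegf]

1 Nasal Place Assimilation: no change — [usotekiv]
2 Intervocalic Voicing: [usotekiv] → [usodegiv]
3 Glottal Epenthesis: [usodegiv] → [husodegiv]
4 Medial Vowel Deletion: [husodegiv] → [hsodegv]
5 Final Devoicing: [hsodegv] → [hsodegf]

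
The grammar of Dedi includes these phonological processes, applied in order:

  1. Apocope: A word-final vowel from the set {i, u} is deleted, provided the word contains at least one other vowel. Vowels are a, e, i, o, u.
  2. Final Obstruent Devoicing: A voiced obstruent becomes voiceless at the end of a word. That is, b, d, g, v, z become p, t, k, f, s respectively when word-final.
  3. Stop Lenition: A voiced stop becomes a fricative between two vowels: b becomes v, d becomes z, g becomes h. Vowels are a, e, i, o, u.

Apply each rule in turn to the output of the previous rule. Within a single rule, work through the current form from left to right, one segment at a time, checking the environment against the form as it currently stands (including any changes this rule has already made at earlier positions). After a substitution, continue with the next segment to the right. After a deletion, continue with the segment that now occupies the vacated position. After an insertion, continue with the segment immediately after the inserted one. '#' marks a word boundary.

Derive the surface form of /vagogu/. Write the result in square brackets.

[vahok]

1 Apocope: [vagogu] → [vagog]
2 Final Obstruent Devoicing: [vagog] → [vagok]
3 Stop Lenition: [vagok] → [vahok]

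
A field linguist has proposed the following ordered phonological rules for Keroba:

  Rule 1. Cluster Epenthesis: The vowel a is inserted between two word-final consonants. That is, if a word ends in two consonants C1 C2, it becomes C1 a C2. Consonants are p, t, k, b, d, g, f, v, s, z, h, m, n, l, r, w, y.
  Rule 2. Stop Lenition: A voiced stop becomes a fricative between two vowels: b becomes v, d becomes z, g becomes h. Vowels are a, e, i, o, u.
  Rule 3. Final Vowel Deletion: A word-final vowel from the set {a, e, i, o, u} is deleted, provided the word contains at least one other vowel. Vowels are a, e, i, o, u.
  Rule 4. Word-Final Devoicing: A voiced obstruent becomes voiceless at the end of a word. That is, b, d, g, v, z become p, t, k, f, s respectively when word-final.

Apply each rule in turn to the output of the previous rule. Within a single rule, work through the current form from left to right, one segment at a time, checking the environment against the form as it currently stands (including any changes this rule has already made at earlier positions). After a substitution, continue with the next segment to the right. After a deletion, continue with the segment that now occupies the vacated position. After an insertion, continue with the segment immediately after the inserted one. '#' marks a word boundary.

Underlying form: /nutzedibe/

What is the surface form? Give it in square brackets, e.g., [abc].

[nutzezif]

Rule 1 Cluster Epenthesis: no change — [nutzedibe]
Rule 2 Stop Lenition: [nutzedibe] → [nutzezive]
Rule 3 Final Vowel Deletion: [nutzezive] → [nutzeziv]
Rule 4 Word-Final Devoicing: [nutzeziv] → [nutzezif]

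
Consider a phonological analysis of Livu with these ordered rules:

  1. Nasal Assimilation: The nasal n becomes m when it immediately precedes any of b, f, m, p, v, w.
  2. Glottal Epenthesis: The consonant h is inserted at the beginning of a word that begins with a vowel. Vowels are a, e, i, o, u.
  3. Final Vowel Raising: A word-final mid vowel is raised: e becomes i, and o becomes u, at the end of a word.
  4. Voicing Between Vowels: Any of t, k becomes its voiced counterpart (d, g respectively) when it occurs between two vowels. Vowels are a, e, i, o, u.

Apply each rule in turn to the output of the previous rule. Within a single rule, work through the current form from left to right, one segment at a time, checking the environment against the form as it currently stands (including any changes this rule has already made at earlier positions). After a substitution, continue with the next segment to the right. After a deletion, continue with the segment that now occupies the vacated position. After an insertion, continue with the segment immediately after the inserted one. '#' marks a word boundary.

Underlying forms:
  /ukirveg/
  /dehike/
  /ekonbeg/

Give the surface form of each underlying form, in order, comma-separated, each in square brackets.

/ukirveg/:
  1 Nasal Assimilation: no change — [ukirveg]
  2 Glottal Epenthesis: [ukirveg] → [hukirveg]
  3 Final Vowel Raising: no change — [hukirveg]
  4 Voicing Between Vowels: [hukirveg] → [hugirveg]
/dehike/:
  1 Nasal Assimilation: no change — [dehike]
  2 Glottal Epenthesis: no change — [dehike]
  3 Final Vowel Raising: [dehike] → [dehiki]
  4 Voicing Between Vowels: [dehiki] → [dehigi]
/ekonbeg/:
  1 Nasal Assimilation: [ekonbeg] → [ekombeg]
  2 Glottal Epenthesis: [ekombeg] → [hekombeg]
  3 Final Vowel Raising: no change — [hekombeg]
  4 Voicing Between Vowels: [hekombeg] → [hegombeg]

[hugirveg], [dehigi], [hegombeg]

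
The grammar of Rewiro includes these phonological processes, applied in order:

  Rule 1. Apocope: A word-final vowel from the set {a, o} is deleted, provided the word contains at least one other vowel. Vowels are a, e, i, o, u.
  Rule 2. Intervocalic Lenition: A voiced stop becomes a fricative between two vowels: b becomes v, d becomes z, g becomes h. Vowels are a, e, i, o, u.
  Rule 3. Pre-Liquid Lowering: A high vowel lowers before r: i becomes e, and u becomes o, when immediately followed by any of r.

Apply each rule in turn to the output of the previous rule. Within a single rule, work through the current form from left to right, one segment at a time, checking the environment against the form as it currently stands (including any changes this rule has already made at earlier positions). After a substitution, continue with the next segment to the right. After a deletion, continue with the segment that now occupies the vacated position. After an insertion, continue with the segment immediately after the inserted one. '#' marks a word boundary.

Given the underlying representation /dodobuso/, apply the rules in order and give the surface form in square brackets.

Rule 1 Apocope: [dodobuso] → [dodobus]
Rule 2 Intervocalic Lenition: [dodobus] → [dozovus]
Rule 3 Pre-Liquid Lowering: no change — [dozovus]

[dozovus]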